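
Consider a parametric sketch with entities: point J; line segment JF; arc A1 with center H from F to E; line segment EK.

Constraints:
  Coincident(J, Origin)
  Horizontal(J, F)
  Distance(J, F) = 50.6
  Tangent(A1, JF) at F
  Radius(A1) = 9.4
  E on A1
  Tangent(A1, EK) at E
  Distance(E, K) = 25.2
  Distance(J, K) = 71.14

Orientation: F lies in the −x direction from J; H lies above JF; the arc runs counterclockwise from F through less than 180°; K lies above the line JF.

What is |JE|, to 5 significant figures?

47.170

J is at the origin; J and F share the same y with |JF| = 50.6 and F on the −x side, so F = (-50.600, 0.0000). Since A1 is tangent to JF there, HF ⟂ JF, so H = F + (0, 9.4) = (-50.600, 9.4000). Since HE ⟂ EK (tangency), |HK| = √(9.4² + 25.2²) = 26.896 regardless of where E sits on A1. So K lies on both circle(J, 71.14) and circle(H, 26.896); the above-JF intersection is K = (-62.838, 33.350). E is the foot of the tangent from K: E = (-44.252, 16.333).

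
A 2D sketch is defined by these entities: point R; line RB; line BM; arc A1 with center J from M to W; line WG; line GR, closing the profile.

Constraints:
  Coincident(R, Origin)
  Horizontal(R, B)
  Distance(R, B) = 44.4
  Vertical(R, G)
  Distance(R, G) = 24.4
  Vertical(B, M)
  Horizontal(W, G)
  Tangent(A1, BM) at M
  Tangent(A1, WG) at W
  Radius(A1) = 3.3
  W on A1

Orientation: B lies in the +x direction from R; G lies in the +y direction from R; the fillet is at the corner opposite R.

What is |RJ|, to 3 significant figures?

46.2

R is at the origin; R and B share the same y with |RB| = 44.4 and B on the +x side, so B = (44.4, 0.00). RG is vertical with |RG| = 24.4 and G on the +y side, so G = (0.00, 24.4). The virtual corner opposite R is at (44.4, 24.4). Since A1 is tangent to BM there, JM ⟂ BM and the tangent condition forces JW to be normal to WG, with radius 3.3, so the center J sits 3.3 in from both sides at J = (41.1, 21.1). Then |RJ| = |J − R| = 46.2.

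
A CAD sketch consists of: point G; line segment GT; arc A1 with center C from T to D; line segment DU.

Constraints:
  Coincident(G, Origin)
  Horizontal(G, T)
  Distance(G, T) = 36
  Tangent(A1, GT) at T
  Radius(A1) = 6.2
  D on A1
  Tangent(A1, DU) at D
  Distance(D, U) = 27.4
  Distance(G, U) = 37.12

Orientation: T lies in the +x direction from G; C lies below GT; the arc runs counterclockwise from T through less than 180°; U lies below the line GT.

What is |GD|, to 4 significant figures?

30.41

Checks: |GT| = 36.00 ✓; |CD| = 6.200 ✓; ∠(CD, DU) = 90.00° ✓; |DU| = 27.40 ✓; |GU| = 37.12 ✓.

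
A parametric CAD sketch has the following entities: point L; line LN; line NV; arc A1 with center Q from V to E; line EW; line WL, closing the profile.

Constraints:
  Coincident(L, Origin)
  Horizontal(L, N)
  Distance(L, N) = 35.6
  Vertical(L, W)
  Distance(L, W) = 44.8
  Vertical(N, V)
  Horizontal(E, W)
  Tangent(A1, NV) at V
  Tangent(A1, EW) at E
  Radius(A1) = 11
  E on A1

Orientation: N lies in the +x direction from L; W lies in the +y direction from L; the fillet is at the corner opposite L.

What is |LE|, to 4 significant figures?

51.11

L is at the origin; LN is horizontal with |LN| = 35.6 and N on the +x side, so N = (35.60, 0.000). L and W share the same x with |LW| = 44.8 and W on the +y side, so W = (0.000, 44.80). The virtual corner opposite L is at (35.60, 44.80). Tangency of A1 to NV means the radius QV is perpendicular to NV and tangency of A1 to EW means the radius QE is perpendicular to EW, with radius 11.0, so the center Q sits 11.0 in from both sides at Q = (24.60, 33.80). That places the tangent points at V = (35.60, 33.80) on NV and E = (24.60, 44.80) on EW. Then |LE| = |E − L| = 51.11.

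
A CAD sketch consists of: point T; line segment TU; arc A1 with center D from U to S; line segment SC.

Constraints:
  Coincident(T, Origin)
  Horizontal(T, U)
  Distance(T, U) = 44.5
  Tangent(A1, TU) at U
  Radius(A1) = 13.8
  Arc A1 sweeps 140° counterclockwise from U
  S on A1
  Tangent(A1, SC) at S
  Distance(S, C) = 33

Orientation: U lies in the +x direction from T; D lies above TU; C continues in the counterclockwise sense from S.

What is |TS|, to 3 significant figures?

58.7

T is at the origin; T and U share the same y with |TU| = 44.5 and U on the +x side, so U = (44.5, 0.00). A1 meets TU tangentially, so DU is at right angles to TU, so D = U + (0, 13.8) = (44.5, 13.8). On A1, U sits at bearing -90° from D; a 140° counterclockwise sweep puts S at bearing 50°, so S = D + 13.8·(cos 50°, sin 50°) = (53.4, 24.4). Then |TS| = |S − T| = 58.7.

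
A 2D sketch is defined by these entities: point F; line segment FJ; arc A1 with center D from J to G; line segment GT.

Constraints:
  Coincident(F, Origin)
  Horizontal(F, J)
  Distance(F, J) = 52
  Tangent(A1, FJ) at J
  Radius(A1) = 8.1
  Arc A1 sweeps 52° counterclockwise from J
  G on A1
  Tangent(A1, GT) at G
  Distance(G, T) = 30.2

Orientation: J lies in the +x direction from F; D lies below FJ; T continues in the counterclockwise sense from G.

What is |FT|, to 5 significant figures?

38.138

On A1, J sits at bearing 90° from D; a 52° counterclockwise sweep puts G at bearing 142°, so G = D + 8.1·(cos 142°, sin 142°) = (45.617, -3.1131). The tangent condition forces DG to be normal to GT, so GT runs along (−sin 142°, cos 142°); with |GT| = 30.2, T = (27.024, -26.911). Then |FT| = |T − F| = 38.138.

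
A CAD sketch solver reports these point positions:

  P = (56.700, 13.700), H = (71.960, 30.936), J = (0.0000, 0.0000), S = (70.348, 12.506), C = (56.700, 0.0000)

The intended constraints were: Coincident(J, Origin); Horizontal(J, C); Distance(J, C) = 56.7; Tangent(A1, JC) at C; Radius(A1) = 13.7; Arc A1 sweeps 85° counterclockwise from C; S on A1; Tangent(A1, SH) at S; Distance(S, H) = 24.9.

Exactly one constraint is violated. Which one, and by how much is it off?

Distance(S, H) = 24.9 — off by 6.40.

J = (0.00, 0.00) ✓; J.y = 0.00, C.y = 0.00 ✓; |JC| = 56.70 ✓; ∠(PC, CJ) = 90.00° ✓; |PC| = 13.70 ✓; bearing(P→S) − bearing(P→C) = 85.00° ✓; |PS| = 13.70 ✓; ∠(PS, SH) = 90.00° ✓; |SH| = 18.50 ✗.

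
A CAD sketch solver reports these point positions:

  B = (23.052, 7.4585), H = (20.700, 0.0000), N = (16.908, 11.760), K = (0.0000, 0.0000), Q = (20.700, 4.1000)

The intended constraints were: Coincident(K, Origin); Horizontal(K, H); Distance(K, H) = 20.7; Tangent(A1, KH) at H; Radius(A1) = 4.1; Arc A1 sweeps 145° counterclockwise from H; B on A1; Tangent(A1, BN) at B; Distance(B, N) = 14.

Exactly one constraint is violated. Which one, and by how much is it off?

Distance(B, N) = 14 — off by 6.50.

K = (0.00, 0.00) ✓; K.y = 0.00, H.y = 0.00 ✓; |KH| = 20.70 ✓; ∠(QH, HK) = 90.00° ✓; |QH| = 4.100 ✓; bearing(Q→B) − bearing(Q→H) = 145.0° ✓; |QB| = 4.100 ✓; ∠(QB, BN) = 89.99° ✓; |BN| = 7.500 ✗.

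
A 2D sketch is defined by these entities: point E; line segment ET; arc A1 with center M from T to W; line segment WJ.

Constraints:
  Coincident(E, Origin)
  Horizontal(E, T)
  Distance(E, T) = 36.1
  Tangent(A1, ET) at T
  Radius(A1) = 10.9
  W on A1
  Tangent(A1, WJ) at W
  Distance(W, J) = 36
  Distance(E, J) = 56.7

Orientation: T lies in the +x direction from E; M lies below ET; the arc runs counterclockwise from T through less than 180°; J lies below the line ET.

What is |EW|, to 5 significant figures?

28.157

Checks: |MW| = 10.90 ✓; ∠(MW, WJ) = 90.00° ✓; |WJ| = 36.00 ✓; |EJ| = 56.70 ✓.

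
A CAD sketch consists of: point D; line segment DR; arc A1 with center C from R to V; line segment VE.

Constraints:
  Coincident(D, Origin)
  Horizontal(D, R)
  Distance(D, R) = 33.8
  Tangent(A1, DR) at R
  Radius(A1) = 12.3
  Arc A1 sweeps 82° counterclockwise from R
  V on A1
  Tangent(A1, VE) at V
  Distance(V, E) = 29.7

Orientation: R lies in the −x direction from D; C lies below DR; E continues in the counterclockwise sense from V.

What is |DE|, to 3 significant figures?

64.1

D is at the origin; D and R share the same y with |DR| = 33.8 and R on the −x side, so R = (-33.8, 0.00). A1 meets DR tangentially, so CR is at right angles to DR, so C = R + (0, -12.3) = (-33.8, -12.3). On A1, R sits at bearing 90° from C; an 82° counterclockwise sweep puts V at bearing 172°, so V = C + 12.3·(cos 172°, sin 172°) = (-46.0, -10.6). The tangent condition forces CV to be normal to VE, so VE runs along (−sin 172°, cos 172°); with |VE| = 29.7, E = (-50.1, -40.0). Then |DE| = |E − D| = 64.1.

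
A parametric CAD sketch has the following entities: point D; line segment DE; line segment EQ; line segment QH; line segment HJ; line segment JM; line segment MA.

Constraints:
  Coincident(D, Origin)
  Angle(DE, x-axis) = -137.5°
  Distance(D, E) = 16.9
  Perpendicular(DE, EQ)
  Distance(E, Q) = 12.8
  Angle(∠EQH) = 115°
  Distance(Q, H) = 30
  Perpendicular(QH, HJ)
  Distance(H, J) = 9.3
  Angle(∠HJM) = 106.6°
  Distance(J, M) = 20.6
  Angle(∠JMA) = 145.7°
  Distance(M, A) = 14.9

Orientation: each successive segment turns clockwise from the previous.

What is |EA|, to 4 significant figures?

1.751

D is at the origin; DE runs at -137.5° with length 16.9, so E = (-12.46, -11.42). DE is perpendicular to EQ, so EQ runs at 132.5°; with |EQ| = 12.8, Q = (-21.11, -1.980). ∠EQH = 115.0° gives QH at 67.50° from the x-axis; with |QH| = 30.0, H = (-9.627, 25.74). The perpendicularity gives HJ at right angles to QH, so HJ runs at -22.50°; with |HJ| = 9.3, J = (-1.035, 22.18). ∠HJM = 106.6° gives JM at -95.90° from the x-axis; with |JM| = 20.6, M = (-3.152, 1.686). ∠JMA = 145.7° gives MA at -130.2° from the x-axis; with |MA| = 14.9, A = (-12.77, -9.694). Then |EA| = |A − E| = 1.751.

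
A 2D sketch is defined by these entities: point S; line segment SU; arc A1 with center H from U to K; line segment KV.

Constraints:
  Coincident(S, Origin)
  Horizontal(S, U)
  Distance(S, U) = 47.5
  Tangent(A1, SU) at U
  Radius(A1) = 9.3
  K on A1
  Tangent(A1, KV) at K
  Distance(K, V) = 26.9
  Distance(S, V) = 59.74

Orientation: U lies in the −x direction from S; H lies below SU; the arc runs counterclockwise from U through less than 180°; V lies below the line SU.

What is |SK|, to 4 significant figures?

57.57

S is at the origin; S and U share the same y with |SU| = 47.5 and U on the −x side, so U = (-47.50, 0.000). The tangent condition forces HU to be normal to SU, so H = U + (0, -9.3) = (-47.50, -9.300). Since HK ⟂ KV (tangency), |HV| = √(9.3² + 26.9²) = 28.46 regardless of where K sits on A1. So V lies on both circle(S, 59.74) and circle(H, 28.46); the below-SU intersection is V = (-46.31, -37.74). K is the foot of the tangent from V: K = (-56.15, -12.70).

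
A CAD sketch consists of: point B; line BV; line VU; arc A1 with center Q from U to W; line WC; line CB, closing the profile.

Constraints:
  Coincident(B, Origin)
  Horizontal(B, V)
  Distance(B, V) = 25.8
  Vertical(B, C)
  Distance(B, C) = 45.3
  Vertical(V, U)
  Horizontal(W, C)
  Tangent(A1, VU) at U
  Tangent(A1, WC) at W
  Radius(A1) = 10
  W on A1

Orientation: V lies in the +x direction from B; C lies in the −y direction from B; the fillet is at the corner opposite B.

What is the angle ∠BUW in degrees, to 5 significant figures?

98.838°

B is at the origin; B and V share the same y with |BV| = 25.8 and V on the +x side, so V = (25.800, 0.0000). B and C share the same x with |BC| = 45.3 and C on the −y side, so C = (0.0000, -45.300). The virtual corner opposite B is at (25.800, -45.300). A1 meets VU tangentially, so QU is at right angles to VU and the tangent condition forces QW to be normal to WC, with radius 10.0, so the center Q sits 10.0 in from both sides at Q = (15.800, -35.300). That places the tangent points at U = (25.800, -35.300) on VU and W = (15.800, -45.300) on WC. Then cos ∠BUW = UB·UW / (|UB||UW|), giving 98.838°.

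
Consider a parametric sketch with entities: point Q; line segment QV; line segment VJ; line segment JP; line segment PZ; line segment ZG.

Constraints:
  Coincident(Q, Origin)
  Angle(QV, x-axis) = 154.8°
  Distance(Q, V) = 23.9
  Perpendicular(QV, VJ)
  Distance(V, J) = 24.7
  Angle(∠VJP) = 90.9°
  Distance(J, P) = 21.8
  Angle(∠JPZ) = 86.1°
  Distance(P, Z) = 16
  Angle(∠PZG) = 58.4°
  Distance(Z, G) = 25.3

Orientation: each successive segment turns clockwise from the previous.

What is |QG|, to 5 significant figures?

33.374

Q is at the origin; QV runs at 154.8° with length 23.9, so V = (-21.625, 10.176). QV is perpendicular to VJ, so VJ runs at 64.800°; with |VJ| = 24.7, J = (-11.109, 32.525). ∠VJP = 90.9° gives JP at -24.300° from the x-axis; with |JP| = 21.8, P = (8.7600, 23.554). ∠JPZ = 86.1° gives PZ at -118.20° from the x-axis; with |PZ| = 16.0, Z = (1.1992, 9.4535). ∠PZG = 58.4° gives ZG at 120.20° from the x-axis; with |ZG| = 25.3, G = (-11.527, 31.320). Then |QG| = |G − Q| = 33.374.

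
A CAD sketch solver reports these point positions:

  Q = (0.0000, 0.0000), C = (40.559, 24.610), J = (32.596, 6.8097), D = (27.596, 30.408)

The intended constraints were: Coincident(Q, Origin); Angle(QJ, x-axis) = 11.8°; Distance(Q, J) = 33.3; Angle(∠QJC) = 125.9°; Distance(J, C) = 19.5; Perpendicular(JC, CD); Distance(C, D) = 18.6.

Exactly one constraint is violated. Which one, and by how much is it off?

Distance(C, D) = 18.6 — off by 4.40.

Q = (0.00, 0.00) ✓; QJ at 11.80° ✓; |QJ| = 33.30 ✓; ∠QJC = 125.9° ✓; |JC| = 19.50 ✓; ∠(JC, CD) = 90.00° ✓; |CD| = 14.20 ✗.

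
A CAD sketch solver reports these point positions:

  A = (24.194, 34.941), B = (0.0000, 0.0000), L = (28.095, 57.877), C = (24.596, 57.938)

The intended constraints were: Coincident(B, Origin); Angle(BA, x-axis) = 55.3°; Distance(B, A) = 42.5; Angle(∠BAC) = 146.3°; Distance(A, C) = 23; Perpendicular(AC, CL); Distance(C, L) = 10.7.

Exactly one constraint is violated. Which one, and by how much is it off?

Distance(C, L) = 10.7 — off by 7.20.

B = (0.00, 0.00) ✓; BA at 55.30° ✓; |BA| = 42.50 ✓; ∠BAC = 146.3° ✓; |AC| = 23.00 ✓; ∠(AC, CL) = 90.00° ✓; |CL| = 3.500 ✗.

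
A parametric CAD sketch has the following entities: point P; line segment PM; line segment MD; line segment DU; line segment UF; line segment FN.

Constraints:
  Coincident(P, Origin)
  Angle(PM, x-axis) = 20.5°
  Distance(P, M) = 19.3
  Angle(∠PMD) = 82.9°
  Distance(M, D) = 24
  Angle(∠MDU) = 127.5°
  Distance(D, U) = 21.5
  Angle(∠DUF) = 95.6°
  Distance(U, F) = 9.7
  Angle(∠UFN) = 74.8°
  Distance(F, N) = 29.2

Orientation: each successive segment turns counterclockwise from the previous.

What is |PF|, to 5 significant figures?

27.990

∠MDU = 127.5° gives DU at 170.10° from the x-axis; with |DU| = 21.5, U = (-14.221, 31.724). ∠DUF = 95.6° gives UF at -105.50° from the x-axis; with |UF| = 9.7, F = (-16.813, 22.377). Then |PF| = |F − P| = 27.990.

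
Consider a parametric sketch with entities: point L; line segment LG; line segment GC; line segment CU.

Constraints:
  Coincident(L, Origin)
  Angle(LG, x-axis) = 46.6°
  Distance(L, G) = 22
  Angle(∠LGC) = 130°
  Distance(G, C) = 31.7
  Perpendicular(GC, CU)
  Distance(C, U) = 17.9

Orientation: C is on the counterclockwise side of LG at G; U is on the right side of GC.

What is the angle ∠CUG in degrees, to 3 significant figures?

60.5°

L is at the origin; LG runs at 46.6° with length 22.0, so G = 22.0·(cos 46.6°, sin 46.6°) = (15.1, 16.0). ∠LGC = 130.0°, so GC runs at 46.6° + (180° − 130.0°) = 96.6° from the x-axis; with |GC| = 31.7, C = G + 31.7·(cos 96.6°, sin 96.6°) = (11.5, 47.5). GC is perpendicular to CU; with |CU| = 17.9 on the right of GC, U = C + 17.9·(0.993, 0.115) = (29.3, 49.5). Then cos ∠CUG = UC·UG / (|UC||UG|), giving 60.5°.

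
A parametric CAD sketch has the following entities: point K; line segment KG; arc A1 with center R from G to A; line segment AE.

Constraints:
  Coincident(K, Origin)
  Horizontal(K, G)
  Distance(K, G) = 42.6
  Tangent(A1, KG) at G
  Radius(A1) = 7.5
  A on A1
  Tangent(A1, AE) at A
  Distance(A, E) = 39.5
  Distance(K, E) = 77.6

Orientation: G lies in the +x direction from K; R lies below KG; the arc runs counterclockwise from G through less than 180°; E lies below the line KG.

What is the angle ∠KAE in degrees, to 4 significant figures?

156.7°

Checks: ∠(RG, GK) = 90.00° ✓; |RG| = 7.500 ✓; |RA| = 7.500 ✓; ∠(RA, AE) = 90.00° ✓; |AE| = 39.50 ✓; |KE| = 77.60 ✓.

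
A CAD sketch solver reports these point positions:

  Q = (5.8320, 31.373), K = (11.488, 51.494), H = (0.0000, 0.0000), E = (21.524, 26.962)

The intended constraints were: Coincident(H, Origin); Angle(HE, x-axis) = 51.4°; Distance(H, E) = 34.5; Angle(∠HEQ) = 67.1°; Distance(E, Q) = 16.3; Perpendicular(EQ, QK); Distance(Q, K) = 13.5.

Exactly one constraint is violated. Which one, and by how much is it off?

Distance(Q, K) = 13.5 — off by 7.40.

H = (0.00, 0.00) ✓; HE at 51.40° ✓; |HE| = 34.50 ✓; ∠HEQ = 67.10° ✓; |EQ| = 16.30 ✓; ∠(EQ, QK) = 90.00° ✓; |QK| = 20.90 ✗.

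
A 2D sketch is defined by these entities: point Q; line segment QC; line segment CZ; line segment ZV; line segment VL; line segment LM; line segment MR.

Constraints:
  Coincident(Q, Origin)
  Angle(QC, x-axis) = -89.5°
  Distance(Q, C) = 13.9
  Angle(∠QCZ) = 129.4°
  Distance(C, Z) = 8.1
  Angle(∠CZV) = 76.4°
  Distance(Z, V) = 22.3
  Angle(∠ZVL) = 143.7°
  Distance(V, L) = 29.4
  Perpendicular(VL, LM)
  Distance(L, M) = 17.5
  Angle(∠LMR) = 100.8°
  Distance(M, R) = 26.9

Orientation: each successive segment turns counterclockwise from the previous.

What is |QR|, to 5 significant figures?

6.7423

VL is perpendicular to LM, so LM runs at -169.00°; with |LM| = 17.5, M = (-6.8331, 26.696). ∠LMR = 100.8° gives MR at -89.800° from the x-axis; with |MR| = 26.9, R = (-6.7392, -0.20408). Then |QR| = |R − Q| = 6.7423.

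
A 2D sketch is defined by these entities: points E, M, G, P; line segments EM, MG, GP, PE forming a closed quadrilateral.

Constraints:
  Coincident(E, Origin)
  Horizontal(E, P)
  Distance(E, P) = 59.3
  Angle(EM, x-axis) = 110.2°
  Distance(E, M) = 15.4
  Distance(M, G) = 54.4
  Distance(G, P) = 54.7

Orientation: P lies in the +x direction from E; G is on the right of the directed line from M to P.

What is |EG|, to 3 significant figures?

39.1

E is at the origin; EP is horizontal with |EP| = 59.3 and P in +x, so P = (59.3, 0). EM runs at 110.2° with |EM| = 15.4, so M = (-5.32, 14.5). G is determined by |MG| = 54.4 and |GP| = 54.7 together: it lies at the intersection of circle(M, 54.4) and circle(P, 54.7). With |MP| = 66.2, the foot of the radical line on MP is 32.9 from M and the perpendicular offset is √(54.4² − 32.9²) = 43.4. Taking the right-of-MP solution: G = (17.3, -35.0).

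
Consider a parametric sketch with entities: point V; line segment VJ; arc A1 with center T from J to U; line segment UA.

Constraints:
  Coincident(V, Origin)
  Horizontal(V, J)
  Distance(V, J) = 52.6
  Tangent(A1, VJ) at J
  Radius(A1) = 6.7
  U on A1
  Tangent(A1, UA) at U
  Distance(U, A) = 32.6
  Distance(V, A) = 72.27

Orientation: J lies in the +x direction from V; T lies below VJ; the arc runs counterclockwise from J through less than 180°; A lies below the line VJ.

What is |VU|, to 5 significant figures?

47.567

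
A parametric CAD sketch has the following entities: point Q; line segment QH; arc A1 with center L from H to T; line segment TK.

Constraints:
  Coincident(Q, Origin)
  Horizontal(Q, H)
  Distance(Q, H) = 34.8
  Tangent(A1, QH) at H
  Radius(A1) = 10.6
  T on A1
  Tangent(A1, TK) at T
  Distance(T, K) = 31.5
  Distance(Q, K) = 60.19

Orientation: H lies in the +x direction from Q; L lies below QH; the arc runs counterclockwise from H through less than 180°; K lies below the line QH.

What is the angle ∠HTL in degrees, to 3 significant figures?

29.4°

Q is at the origin; QH is horizontal with |QH| = 34.8 and H on the +x side, so H = (34.8, 0.00). Since A1 is tangent to QH there, LH ⟂ QH, so L = H + (0, -10.6) = (34.8, -10.6). Since LT ⟂ TK (tangency), |LK| = √(10.6² + 31.5²) = 33.2 regardless of where T sits on A1. So K lies on both circle(Q, 60.19) and circle(L, 33.2); the below-QH intersection is K = (42.1, -43.0). T is the foot of the tangent from K: T = (25.7, -16.1).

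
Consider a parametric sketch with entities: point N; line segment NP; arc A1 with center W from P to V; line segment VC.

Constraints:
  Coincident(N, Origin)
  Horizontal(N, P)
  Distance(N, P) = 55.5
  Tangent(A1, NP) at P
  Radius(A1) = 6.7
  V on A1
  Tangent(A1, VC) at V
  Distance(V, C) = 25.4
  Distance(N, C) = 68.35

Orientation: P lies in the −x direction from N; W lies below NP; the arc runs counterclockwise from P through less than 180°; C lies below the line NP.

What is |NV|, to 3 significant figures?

62.6

Checks: N = (0.00, 0.00) ✓; |WV| = 6.700 ✓; ∠(WV, VC) = 90.00° ✓; |VC| = 25.40 ✓; |NC| = 68.35 ✓.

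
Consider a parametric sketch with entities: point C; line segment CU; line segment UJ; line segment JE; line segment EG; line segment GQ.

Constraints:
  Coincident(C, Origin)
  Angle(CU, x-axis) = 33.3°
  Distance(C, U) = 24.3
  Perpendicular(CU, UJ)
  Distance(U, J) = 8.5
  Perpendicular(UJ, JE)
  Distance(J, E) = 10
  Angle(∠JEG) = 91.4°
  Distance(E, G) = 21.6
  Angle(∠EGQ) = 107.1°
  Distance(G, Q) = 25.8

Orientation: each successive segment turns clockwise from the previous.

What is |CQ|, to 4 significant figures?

43.76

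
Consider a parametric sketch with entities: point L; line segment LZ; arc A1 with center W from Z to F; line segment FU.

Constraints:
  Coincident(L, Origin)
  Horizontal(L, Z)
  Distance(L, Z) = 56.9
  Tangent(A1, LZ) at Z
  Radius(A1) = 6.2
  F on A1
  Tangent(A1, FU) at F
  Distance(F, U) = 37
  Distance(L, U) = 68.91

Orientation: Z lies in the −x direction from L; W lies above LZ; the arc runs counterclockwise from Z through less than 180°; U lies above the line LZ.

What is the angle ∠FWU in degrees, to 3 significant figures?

80.5°

Checks: |WF| = 6.200 ✓; ∠(WF, FU) = 90.00° ✓; |FU| = 37.00 ✓; |LU| = 68.91 ✓.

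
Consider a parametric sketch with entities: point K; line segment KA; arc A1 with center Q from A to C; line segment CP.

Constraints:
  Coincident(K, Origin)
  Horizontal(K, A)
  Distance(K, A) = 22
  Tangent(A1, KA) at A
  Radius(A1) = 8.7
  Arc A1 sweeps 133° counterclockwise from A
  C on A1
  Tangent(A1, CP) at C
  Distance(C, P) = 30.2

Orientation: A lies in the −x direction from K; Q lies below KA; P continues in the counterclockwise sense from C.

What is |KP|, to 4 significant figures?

37.53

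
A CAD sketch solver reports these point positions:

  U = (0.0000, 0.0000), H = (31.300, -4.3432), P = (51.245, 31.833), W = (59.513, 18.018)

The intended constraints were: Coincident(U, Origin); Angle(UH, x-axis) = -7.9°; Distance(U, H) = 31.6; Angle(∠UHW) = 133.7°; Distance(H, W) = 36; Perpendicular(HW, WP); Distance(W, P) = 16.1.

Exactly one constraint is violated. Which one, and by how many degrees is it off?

Perpendicular(HW, WP) — off by 7.50°.

U = (0.00, 0.00) ✓; UH at -7.900° ✓; |UH| = 31.60 ✓; ∠UHW = 133.7° ✓; |HW| = 36.00 ✓; ∠(HW, WP) = 82.50° ✗; |WP| = 16.10 ✓.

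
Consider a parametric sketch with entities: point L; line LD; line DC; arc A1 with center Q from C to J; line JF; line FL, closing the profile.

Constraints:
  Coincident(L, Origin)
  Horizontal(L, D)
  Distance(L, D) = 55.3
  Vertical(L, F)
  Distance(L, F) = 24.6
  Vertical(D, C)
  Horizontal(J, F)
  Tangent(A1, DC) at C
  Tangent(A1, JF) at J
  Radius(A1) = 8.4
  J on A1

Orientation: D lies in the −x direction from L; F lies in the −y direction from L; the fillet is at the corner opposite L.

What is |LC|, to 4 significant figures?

57.62

L is at the origin; L and D share the same y with |LD| = 55.3 and D on the −x side, so D = (-55.30, 0.000). L and F share the same x with |LF| = 24.6 and F on the −y side, so F = (0.000, -24.60). The virtual corner opposite L is at (-55.30, -24.60). Tangency of A1 to DC means the radius QC is perpendicular to DC and since A1 is tangent to JF there, QJ ⟂ JF, with radius 8.4, so the center Q sits 8.4 in from both sides at Q = (-46.90, -16.20). That places the tangent points at C = (-55.30, -16.20) on DC and J = (-46.90, -24.60) on JF. Then |LC| = |C − L| = 57.62.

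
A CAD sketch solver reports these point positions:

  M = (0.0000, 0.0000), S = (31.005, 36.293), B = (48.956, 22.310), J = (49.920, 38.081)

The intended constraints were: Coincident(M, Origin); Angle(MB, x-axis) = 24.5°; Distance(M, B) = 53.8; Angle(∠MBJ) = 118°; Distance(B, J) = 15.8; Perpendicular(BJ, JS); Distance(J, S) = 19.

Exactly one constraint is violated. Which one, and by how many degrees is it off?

Perpendicular(BJ, JS) — off by 8.90°.

M = (0.00, 0.00) ✓; MB at 24.50° ✓; |MB| = 53.80 ✓; ∠MBJ = 118.0° ✓; |BJ| = 15.80 ✓; ∠(BJ, JS) = 98.90° ✗; |JS| = 19.00 ✓.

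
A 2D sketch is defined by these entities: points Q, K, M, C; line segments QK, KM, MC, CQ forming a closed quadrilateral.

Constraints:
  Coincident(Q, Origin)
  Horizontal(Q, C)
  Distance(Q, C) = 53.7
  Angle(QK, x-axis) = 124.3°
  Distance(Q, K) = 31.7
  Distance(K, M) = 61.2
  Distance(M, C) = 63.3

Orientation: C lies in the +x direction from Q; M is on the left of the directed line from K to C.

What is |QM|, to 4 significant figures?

68.49

Checks: |KM| = 61.20 ✓; |MC| = 63.30 ✓.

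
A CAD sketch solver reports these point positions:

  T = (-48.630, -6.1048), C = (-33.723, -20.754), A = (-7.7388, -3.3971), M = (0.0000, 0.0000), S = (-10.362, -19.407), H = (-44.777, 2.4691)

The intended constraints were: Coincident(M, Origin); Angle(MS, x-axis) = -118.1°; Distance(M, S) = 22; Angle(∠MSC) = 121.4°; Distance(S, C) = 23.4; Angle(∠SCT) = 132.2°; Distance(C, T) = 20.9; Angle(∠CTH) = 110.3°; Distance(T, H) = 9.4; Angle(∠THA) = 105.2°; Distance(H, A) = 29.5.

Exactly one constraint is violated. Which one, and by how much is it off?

Distance(H, A) = 29.5 — off by 8.00.

M = (0.00, 0.00) ✓; MS at -118.1° ✓; |MS| = 22.00 ✓; ∠MSC = 121.4° ✓; |SC| = 23.40 ✓; ∠SCT = 132.2° ✓; |CT| = 20.90 ✓; ∠CTH = 110.3° ✓; |TH| = 9.400 ✓; ∠THA = 105.2° ✓; |HA| = 37.50 ✗.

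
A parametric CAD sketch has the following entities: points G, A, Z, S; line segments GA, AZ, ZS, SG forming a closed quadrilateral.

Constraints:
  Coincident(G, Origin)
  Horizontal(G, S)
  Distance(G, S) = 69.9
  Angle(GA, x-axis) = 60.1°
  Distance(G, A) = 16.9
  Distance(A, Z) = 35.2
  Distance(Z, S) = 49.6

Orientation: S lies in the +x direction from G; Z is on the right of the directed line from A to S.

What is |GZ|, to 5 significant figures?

29.035

Checks: |AZ| = 35.20 ✓; |ZS| = 49.60 ✓.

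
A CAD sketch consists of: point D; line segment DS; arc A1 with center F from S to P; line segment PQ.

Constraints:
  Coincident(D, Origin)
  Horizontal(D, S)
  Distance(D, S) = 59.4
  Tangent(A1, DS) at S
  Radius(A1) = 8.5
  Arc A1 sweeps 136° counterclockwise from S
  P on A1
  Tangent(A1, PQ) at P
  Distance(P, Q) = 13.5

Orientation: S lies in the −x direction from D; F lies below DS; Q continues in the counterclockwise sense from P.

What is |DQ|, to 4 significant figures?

60.55

D is at the origin; DS is horizontal with |DS| = 59.4 and S on the −x side, so S = (-59.40, 0.000). Tangency of A1 to DS means the radius FS is perpendicular to DS, so F = S + (0, -8.5) = (-59.40, -8.500). On A1, S sits at bearing 90° from F; a 136° counterclockwise sweep puts P at bearing 226°, so P = F + 8.5·(cos 226°, sin 226°) = (-65.30, -14.61). A1 meets PQ tangentially, so FP is at right angles to PQ, so PQ runs along (−sin 226°, cos 226°); with |PQ| = 13.5, Q = (-55.59, -23.99). Then |DQ| = |Q − D| = 60.55.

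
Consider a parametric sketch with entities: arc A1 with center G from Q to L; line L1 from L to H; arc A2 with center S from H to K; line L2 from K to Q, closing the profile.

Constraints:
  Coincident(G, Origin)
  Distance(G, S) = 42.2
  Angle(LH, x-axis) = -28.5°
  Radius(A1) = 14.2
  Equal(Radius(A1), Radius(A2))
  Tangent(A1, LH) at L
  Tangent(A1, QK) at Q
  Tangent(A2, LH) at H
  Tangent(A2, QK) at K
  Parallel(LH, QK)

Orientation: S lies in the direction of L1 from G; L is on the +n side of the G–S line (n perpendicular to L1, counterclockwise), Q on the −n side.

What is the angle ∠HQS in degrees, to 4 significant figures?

15.34°

The slot axis is L1's direction at -28.5°, so u = (cos -28.5°, sin -28.5°) = (0.8788, -0.4772) and n = (−sin -28.5°, cos -28.5°) = (0.4772, 0.8788). G is at the origin and S lies 42.2 along u from G, so S = 42.2·u = (37.09, -20.14). Tangency of A1 to both parallel lines with radius 14.2 puts L and Q at G ± 14.2·n: L = (6.776, 12.48), Q = (-6.776, -12.48). Equal radii place H and K the same way about S: H = S + 14.2·n = (43.86, -7.657), K = S − 14.2·n = (30.31, -32.62). Then cos ∠HQS = QH·QS / (|QH||QS|), giving 15.34°.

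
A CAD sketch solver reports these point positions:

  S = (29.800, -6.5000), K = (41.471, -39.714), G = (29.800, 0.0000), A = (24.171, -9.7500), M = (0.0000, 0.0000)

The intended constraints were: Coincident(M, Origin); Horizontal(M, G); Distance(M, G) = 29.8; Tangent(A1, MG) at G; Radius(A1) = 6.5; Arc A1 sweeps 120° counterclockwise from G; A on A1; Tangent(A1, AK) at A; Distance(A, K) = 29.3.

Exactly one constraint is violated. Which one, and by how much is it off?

Distance(A, K) = 29.3 — off by 5.30.

M = (0.00, 0.00) ✓; M.y = 0.00, G.y = 0.00 ✓; |MG| = 29.80 ✓; ∠(SG, GM) = 90.00° ✓; |SG| = 6.500 ✓; bearing(S→A) − bearing(S→G) = 120.0° ✓; |SA| = 6.500 ✓; ∠(SA, AK) = 90.00° ✓; |AK| = 34.60 ✗.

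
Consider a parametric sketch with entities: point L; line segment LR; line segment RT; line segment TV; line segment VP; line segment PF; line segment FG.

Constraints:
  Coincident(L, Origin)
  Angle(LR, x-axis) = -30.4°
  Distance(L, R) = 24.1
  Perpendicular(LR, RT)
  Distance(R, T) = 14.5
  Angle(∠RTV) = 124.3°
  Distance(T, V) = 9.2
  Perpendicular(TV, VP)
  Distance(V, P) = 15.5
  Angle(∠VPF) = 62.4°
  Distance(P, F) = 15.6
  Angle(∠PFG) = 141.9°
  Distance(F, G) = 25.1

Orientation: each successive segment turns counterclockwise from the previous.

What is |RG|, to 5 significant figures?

27.434

L is at the origin; LR runs at -30.4° with length 24.1, so R = (20.787, -12.195). LR is perpendicular to RT, so RT runs at 59.600°; with |RT| = 14.5, T = (28.124, 0.31103). ∠RTV = 124.3° gives TV at 115.30° from the x-axis; with |TV| = 9.2, V = (24.192, 8.6286). TV ⟂ VP, so VP runs at -154.70°; with |VP| = 15.5, P = (10.179, 2.0045). ∠VPF = 62.4° gives PF at -37.100° from the x-axis; with |PF| = 15.6, F = (22.621, -7.4055). ∠PFG = 141.9° gives FG at 1.0000° from the x-axis; with |FG| = 25.1, G = (47.718, -6.9674). Then |RG| = |G − R| = 27.434.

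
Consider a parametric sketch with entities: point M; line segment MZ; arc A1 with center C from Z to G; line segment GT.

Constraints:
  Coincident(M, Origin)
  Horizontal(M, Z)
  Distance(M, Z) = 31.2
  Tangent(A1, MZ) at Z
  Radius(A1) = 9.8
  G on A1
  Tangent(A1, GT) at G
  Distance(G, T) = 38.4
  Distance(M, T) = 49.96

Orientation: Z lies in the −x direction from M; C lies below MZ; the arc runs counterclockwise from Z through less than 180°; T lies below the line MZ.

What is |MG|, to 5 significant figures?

42.152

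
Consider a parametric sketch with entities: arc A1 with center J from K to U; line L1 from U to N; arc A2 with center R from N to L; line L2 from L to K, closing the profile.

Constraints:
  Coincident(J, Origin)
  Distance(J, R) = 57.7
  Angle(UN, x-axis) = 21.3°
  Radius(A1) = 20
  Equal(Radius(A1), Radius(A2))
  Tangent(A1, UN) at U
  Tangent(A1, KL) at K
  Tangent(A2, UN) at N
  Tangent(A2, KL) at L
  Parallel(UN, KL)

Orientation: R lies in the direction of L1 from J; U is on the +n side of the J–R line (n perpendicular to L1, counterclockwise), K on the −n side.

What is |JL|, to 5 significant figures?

61.068

Tangency of A1 to both parallel lines with radius 20.0 puts U and K at J ± 20.0·n: U = (-7.2650, 18.634), K = (7.2650, -18.634). Equal radii place N and L the same way about R: N = R + 20.0·n = (46.494, 39.593), L = R − 20.0·n = (61.024, 2.3258). Then |JL| = |L − J| = 61.068.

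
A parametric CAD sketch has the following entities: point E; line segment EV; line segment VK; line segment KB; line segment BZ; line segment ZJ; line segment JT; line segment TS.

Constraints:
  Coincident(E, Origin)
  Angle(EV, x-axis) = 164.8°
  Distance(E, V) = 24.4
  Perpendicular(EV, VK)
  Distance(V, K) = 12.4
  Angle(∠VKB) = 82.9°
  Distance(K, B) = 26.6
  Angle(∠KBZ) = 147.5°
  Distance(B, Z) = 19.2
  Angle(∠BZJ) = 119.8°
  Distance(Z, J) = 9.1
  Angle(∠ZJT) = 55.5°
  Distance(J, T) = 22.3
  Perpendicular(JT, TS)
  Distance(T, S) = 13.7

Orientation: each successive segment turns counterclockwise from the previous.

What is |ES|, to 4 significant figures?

15.96

E is at the origin; EV runs at 164.8° with length 24.4, so V = (-23.55, 6.397). The perpendicularity gives VK at right angles to EV, so VK runs at -105.2°; with |VK| = 12.4, K = (-26.80, -5.569). ∠VKB = 82.9° gives KB at -8.100° from the x-axis; with |KB| = 26.6, B = (-0.4629, -9.317). ∠KBZ = 147.5° gives BZ at 24.40° from the x-axis; with |BZ| = 19.2, Z = (17.02, -1.385). ∠BZJ = 119.8° gives ZJ at 84.60° from the x-axis; with |ZJ| = 9.1, J = (17.88, 7.674). ∠ZJT = 55.5° gives JT at -150.9° from the x-axis; with |JT| = 22.3, T = (-1.607, -3.171). JT ⟂ TS, so TS runs at -60.90°; with |TS| = 13.7, S = (5.056, -15.14). Then |ES| = |S − E| = 15.96.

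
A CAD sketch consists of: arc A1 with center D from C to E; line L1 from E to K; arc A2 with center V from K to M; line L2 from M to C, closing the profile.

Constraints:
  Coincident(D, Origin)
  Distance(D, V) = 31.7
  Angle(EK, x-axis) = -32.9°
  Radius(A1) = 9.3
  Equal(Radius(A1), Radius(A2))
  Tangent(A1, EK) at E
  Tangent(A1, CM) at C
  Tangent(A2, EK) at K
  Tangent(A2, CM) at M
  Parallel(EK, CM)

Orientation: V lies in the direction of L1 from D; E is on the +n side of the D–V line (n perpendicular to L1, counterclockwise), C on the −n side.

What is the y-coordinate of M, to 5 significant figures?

-25.027

The slot axis is L1's direction at -32.9°, so u = (cos -32.9°, sin -32.9°) = (0.83962, -0.54317) and n = (−sin -32.9°, cos -32.9°) = (0.54317, 0.83962). D is at the origin and V lies 31.7 along u from D, so V = 31.7·u = (26.616, -17.219). Tangency of A1 to both parallel lines with radius 9.3 puts E and C at D ± 9.3·n: E = (5.0515, 7.8085), C = (-5.0515, -7.8085). Equal radii place K and M the same way about V: K = V + 9.3·n = (31.667, -9.4102), M = V − 9.3·n = (21.564, -25.027). So M.y = -25.027.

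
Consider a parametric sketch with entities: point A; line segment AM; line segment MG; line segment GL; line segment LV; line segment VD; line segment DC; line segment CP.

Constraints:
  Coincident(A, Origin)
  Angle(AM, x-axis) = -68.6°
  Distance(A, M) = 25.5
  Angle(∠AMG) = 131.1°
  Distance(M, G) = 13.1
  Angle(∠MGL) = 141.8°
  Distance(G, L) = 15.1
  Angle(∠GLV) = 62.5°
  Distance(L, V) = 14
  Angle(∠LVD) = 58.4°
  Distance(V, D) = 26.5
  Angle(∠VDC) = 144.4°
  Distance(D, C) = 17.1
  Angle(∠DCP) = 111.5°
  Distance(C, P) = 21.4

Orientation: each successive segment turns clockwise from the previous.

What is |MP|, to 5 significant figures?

49.750

∠VDC = 144.4° gives DC at -70.400° from the x-axis; with |DC| = 17.1, C = (17.771, -58.831). ∠DCP = 111.5° gives CP at -138.90° from the x-axis; with |CP| = 21.4, P = (1.6452, -72.898). Then |MP| = |P − M| = 49.750.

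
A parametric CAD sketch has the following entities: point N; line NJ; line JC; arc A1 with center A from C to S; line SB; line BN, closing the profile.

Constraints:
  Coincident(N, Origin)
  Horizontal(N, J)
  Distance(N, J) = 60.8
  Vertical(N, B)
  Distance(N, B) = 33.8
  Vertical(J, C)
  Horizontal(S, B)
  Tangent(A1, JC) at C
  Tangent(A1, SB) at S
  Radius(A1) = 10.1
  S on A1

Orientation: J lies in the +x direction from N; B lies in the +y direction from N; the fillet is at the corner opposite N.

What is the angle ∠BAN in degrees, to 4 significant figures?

36.32°

N is at the origin; N and J share the same y with |NJ| = 60.8 and J on the +x side, so J = (60.80, 0.000). NB is vertical with |NB| = 33.8 and B on the +y side, so B = (0.000, 33.80). The virtual corner opposite N is at (60.80, 33.80). The tangent condition forces AC to be normal to JC and the tangent condition forces AS to be normal to SB, with radius 10.1, so the center A sits 10.1 in from both sides at A = (50.70, 23.70). Then cos ∠BAN = AB·AN / (|AB||AN|), giving 36.32°.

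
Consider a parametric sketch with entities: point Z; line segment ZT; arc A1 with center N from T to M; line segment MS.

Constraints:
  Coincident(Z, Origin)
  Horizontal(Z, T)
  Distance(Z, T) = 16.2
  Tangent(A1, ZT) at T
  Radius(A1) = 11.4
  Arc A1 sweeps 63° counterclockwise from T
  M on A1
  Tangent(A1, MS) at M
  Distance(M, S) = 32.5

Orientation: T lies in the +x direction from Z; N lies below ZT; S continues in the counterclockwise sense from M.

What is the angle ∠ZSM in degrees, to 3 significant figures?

13.1°

Z is at the origin; ZT is horizontal with |ZT| = 16.2 and T on the +x side, so T = (16.2, 0.00). Since A1 is tangent to ZT there, NT ⟂ ZT, so N = T + (0, -11.4) = (16.2, -11.4). On A1, T sits at bearing 90° from N; a 63° counterclockwise sweep puts M at bearing 153°, so M = N + 11.4·(cos 153°, sin 153°) = (6.04, -6.22). Since A1 is tangent to MS there, NM ⟂ MS, so MS runs along (−sin 153°, cos 153°); with |MS| = 32.5, S = (-8.71, -35.2). Then cos ∠ZSM = SZ·SM / (|SZ||SM|), giving 13.1°.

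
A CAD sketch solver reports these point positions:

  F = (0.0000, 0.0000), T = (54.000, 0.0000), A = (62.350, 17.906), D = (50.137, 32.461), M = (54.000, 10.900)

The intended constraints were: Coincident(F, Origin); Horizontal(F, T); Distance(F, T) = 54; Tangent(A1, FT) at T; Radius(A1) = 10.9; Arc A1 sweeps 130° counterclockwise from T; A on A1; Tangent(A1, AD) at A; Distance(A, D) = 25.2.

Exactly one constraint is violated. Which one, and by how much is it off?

Distance(A, D) = 25.2 — off by 6.20.

F = (0.00, 0.00) ✓; F.y = 0.00, T.y = 0.00 ✓; |FT| = 54.00 ✓; ∠(MT, TF) = 90.00° ✓; |MT| = 10.90 ✓; bearing(M→A) − bearing(M→T) = 130.0° ✓; |MA| = 10.90 ✓; ∠(MA, AD) = 90.00° ✓; |AD| = 19.00 ✗.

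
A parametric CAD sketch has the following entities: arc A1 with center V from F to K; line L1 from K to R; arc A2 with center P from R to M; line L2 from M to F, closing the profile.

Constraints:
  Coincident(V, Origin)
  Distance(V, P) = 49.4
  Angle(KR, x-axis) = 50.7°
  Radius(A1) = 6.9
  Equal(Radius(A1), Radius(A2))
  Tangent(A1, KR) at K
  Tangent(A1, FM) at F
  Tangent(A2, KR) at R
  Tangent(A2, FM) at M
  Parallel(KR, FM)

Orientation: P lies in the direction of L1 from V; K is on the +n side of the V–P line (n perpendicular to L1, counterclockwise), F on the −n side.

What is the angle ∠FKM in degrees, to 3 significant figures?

74.4°

The slot axis is L1's direction at 50.7°, so u = (cos 50.7°, sin 50.7°) = (0.633, 0.774) and n = (−sin 50.7°, cos 50.7°) = (-0.774, 0.633). V is at the origin and P lies 49.4 along u from V, so P = 49.4·u = (31.3, 38.2). Tangency of A1 to both parallel lines with radius 6.9 puts K and F at V ± 6.9·n: K = (-5.34, 4.37), F = (5.34, -4.37). Equal radii place R and M the same way about P: R = P + 6.9·n = (25.9, 42.6), M = P − 6.9·n = (36.6, 33.9). Then cos ∠FKM = KF·KM / (|KF||KM|), giving 74.4°.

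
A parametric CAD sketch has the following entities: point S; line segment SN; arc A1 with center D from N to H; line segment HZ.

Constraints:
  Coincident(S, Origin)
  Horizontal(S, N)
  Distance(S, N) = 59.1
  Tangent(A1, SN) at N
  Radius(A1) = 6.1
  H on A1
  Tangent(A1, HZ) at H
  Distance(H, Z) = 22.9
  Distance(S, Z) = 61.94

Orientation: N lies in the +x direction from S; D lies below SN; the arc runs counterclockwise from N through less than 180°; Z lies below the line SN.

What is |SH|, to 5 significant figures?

53.411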